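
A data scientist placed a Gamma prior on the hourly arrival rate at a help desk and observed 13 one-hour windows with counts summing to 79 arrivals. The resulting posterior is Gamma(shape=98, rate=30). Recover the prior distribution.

A Gamma(α, β) prior (rate parametrization) on a Poisson rate with n observations summing to S gives posterior Gamma(α+S, β+n).
So α = 98 − 79 = 19 and β = 30 − 13 = 17.

Gamma(shape=19, rate=17)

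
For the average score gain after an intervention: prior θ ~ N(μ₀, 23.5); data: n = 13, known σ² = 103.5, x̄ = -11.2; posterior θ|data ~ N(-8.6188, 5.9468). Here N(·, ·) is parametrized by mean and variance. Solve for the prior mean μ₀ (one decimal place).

μ₀ = -1.0

The posterior mean is a precision-weighted average: μ_n = (τ₀μ₀ + τ_data·x̄)/(τ₀+τ_data), with τ₀=1/σ₀² and τ_data=n/σ².
Here τ₀ = 1/23.5 = 0.042553 and τ_data = 13/103.5 = 0.125604, so τ_n = 0.168157.
Rearranging for μ₀: μ₀ = (μ_n·τ_n − τ_data·x̄)/τ₀ = (-8.6188·0.168157 − 0.125604·-11.2) / 0.042553 = -0.042547/0.042553 ≈ -1.0.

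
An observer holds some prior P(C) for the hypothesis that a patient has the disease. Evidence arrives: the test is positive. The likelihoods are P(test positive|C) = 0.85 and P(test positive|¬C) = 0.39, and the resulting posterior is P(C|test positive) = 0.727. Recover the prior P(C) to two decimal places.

Bayes' rule in odds form gives O(C|E) = O(C)·[P(E|C)/P(E|¬C)], hence O(C) = O(C|E)/LR.
Posterior odds = 0.727/(1−0.727) = 2.6630. LR = 0.85/0.39 = 2.1795.
Prior odds = 2.6630/2.1795 = 1.2218, so P(C) = 1.2218/(1+1.2218) ≈ 0.55.

P(C) = 0.55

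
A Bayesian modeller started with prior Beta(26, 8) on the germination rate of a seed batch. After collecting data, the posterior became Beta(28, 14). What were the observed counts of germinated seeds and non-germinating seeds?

A Beta(α, β) prior with s successes and f failures in binomial data gives a Beta(α+s, β+f) posterior.
Match parameters: s=28−26=2, f=14−8=6.

2 germinated seeds and 6 non-germinating seeds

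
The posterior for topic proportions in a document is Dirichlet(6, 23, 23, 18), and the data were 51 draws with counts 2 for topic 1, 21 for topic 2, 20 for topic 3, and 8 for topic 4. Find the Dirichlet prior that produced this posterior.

For a Dirichlet(α) prior with multinomial counts c, the posterior is Dirichlet(α + c) componentwise.
Subtract each count from the matching posterior parameter: 6−2=4, 23−21=2, 23−20=3, 18−8=10.

Dirichlet(4, 2, 3, 10)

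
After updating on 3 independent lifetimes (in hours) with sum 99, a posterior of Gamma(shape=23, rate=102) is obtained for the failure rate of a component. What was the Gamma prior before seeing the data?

Gamma(shape=20, rate=3)

Gamma–exponential conjugacy: posterior shape = α + n, posterior rate = β + Σtᵢ.
So α = 23 − 3 = 20 and β = 102 − 99 = 3.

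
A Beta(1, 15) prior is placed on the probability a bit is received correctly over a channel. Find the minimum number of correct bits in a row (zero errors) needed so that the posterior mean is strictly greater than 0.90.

After k correct bits and 0 errors the posterior is Beta(1+k, 15), with mean (1+k)/(1+15+k).
Set (1+k)/(16+k) > 0.90 and solve: k > (0.90·16 − 1)/(1 − 0.90) = 134.000.
The smallest integer exceeding 134.000 is 135, and checking k=135: (136)/(151) = 0.9007 > 0.90.

k = 135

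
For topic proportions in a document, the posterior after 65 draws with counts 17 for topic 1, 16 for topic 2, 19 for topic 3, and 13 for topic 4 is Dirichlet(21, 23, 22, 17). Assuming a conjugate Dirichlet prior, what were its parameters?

Dirichlet(4, 7, 3, 4)

For a Dirichlet(α) prior with multinomial counts c, the posterior is Dirichlet(α + c) componentwise.
Subtract each count from the matching posterior parameter: 21−17=4, 23−16=7, 22−19=3, 17−13=4.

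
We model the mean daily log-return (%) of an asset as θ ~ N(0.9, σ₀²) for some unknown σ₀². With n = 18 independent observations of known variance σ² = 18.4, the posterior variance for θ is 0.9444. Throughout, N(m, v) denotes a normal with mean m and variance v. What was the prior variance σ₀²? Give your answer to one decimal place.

σ₀² = 12.4

Posterior precision equals prior precision plus data precision: 1/σ_n² = 1/σ₀² + n/σ².
So 1/σ₀² = 1/0.9444 − 18/18.4 = 1.058873 − 0.978261 = 0.080612.
Hence σ₀² = 1/0.080612 ≈ 12.4.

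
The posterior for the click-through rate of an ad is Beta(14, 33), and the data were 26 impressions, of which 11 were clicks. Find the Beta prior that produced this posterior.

Beta(3, 18)

A Beta(a, b) prior with s successes and f failures in binomial data gives a Beta(a+s, b+f) posterior.
Subtract the data counts: 14−11=3, 33−15=18.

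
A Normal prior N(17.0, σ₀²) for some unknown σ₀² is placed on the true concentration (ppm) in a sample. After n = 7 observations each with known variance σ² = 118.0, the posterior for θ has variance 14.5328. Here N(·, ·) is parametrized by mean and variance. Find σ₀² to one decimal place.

Posterior precision equals prior precision plus data precision: 1/σ_n² = 1/σ₀² + n/σ².
So 1/σ₀² = 1/14.5328 − 7/118.0 = 0.068810 − 0.059322 = 0.009488.
Hence σ₀² = 1/0.009488 ≈ 105.4.

σ₀² = 105.4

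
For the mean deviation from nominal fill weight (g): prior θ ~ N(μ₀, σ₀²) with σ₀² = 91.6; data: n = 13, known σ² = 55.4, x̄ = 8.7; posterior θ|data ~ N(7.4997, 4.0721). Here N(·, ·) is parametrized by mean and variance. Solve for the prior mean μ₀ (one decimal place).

μ₀ = -18.3

The posterior mean is a precision-weighted average: μ_n = (τ₀μ₀ + τ_data·x̄)/(τ₀+τ_data), with τ₀=1/σ₀² and τ_data=n/σ².
Here τ₀ = 1/91.6 = 0.010917 and τ_data = 13/55.4 = 0.234657, so τ_n = 0.245574.
Rearranging for μ₀: μ₀ = (μ_n·τ_n − τ_data·x̄)/τ₀ = (7.4997·0.245574 − 0.234657·8.7) / 0.010917 = -0.199785/0.010917 ≈ -18.3.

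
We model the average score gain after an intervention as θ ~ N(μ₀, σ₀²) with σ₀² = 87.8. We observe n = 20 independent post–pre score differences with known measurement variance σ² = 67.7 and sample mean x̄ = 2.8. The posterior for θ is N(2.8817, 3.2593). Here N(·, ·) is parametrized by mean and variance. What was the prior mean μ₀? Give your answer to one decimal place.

With known observation variance, the Normal–Normal posterior has precision τ_n = τ₀ + n/σ² and mean μ_n = (τ₀μ₀ + (n/σ²)x̄)/τ_n.
Here τ₀ = 1/87.8 = 0.011390 and τ_data = 20/67.7 = 0.295421, so τ_n = 0.306811.
Rearranging for μ₀: μ₀ = (μ_n·τ_n − τ_data·x̄)/τ₀ = (2.8817·0.306811 − 0.295421·2.8) / 0.011390 = 0.056958/0.011390 ≈ 5.0.

μ₀ = 5.0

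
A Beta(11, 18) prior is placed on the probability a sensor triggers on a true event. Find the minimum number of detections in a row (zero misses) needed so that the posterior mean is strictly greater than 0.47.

k = 5

After k detections and 0 misses the posterior is Beta(11+k, 18), with mean (11+k)/(11+18+k).
Set (11+k)/(29+k) > 0.47 and solve: k > (0.47·29 − 11)/(1 − 0.47) = 4.962.
The smallest integer exceeding 4.962 is 5, and checking k=5: (16)/(34) = 0.4706 > 0.47.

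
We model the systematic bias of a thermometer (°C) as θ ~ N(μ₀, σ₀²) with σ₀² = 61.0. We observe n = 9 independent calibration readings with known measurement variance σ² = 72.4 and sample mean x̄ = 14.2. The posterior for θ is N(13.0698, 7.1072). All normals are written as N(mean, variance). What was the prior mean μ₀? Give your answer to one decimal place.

μ₀ = 4.5

With known observation variance, the Normal–Normal posterior has precision τ_n = τ₀ + n/σ² and mean μ_n = (τ₀μ₀ + (n/σ²)x̄)/τ_n.
Here τ₀ = 1/61.0 = 0.016393 and τ_data = 9/72.4 = 0.124309, so τ_n = 0.140702.
Rearranging for μ₀: μ₀ = (μ_n·τ_n − τ_data·x̄)/τ₀ = (13.0698·0.140702 − 0.124309·14.2) / 0.016393 = 0.073759/0.016393 ≈ 4.5.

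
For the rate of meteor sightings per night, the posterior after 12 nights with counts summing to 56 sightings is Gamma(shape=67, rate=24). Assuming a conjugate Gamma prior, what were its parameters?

A Gamma(α, β) prior (rate parametrization) on a Poisson rate with n observations summing to S gives posterior Gamma(α+S, β+n).
So α = 67 − 56 = 11 and β = 24 − 12 = 12.

Gamma(shape=11, rate=12)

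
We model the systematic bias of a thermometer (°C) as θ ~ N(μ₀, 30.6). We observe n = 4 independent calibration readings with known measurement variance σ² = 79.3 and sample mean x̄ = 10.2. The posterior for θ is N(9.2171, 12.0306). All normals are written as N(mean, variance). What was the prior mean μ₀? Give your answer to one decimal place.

μ₀ = 7.7

With known observation variance, the Normal–Normal posterior has precision τ_n = τ₀ + n/σ² and mean μ_n = (τ₀μ₀ + (n/σ²)x̄)/τ_n.
Here τ₀ = 1/30.6 = 0.032680 and τ_data = 4/79.3 = 0.050441, so τ_n = 0.083121.
Rearranging for μ₀: μ₀ = (μ_n·τ_n − τ_data·x̄)/τ₀ = (9.2171·0.083121 − 0.050441·10.2) / 0.032680 = 0.251636/0.032680 ≈ 7.7.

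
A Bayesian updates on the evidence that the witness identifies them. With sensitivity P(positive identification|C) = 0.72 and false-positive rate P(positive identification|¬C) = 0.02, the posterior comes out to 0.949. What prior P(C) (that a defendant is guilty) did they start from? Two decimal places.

P(C) = 0.34

Bayes' rule in odds form gives O(C|E) = O(C)·[P(E|C)/P(E|¬C)], hence O(C) = O(C|E)/LR.
Posterior odds = 0.949/(1−0.949) = 18.6078. LR = 0.72/0.02 = 36.0000.
Prior odds = 18.6078/36.0000 = 0.5169, so P(C) = 0.5169/(1+0.5169) ≈ 0.34.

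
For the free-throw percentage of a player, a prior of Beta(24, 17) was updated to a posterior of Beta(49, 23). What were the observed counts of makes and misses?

25 makes and 6 misses

Beta is conjugate to the binomial likelihood: posterior = Beta(α+s, β+f).
Match parameters: s=49−24=25, f=23−17=6.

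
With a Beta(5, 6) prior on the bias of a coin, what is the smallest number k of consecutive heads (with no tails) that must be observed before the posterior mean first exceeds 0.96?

k = 140

After k heads and 0 tails the posterior is Beta(5+k, 6), with mean (5+k)/(5+6+k).
Set (5+k)/(11+k) > 0.96 and solve: k > (0.96·11 − 5)/(1 − 0.96) = 139.000.
The smallest integer exceeding 139.000 is 140, and checking k=140: (145)/(151) = 0.9603 > 0.96.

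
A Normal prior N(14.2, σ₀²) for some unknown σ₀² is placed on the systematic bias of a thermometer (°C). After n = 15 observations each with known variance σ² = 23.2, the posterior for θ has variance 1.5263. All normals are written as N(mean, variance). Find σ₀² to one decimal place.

For the Normal–Normal model with known σ², precisions add: τ_n = τ₀ + n/σ².
So 1/σ₀² = 1/1.5263 − 15/23.2 = 0.655179 − 0.646552 = 0.008627.
Hence σ₀² = 1/0.008627 ≈ 115.9.

σ₀² = 115.9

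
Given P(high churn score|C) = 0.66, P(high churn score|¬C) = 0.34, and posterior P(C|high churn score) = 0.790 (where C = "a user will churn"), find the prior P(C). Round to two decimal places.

P(C) = 0.66

In odds form, posterior odds = prior odds × likelihood ratio, so prior odds = posterior odds ÷ LR.
Posterior odds = 0.790/(1−0.790) = 3.7619. LR = 0.66/0.34 = 1.9412.
Prior odds = 3.7619/1.9412 = 1.9379, so P(C) = 1.9379/(1+1.9379) ≈ 0.66.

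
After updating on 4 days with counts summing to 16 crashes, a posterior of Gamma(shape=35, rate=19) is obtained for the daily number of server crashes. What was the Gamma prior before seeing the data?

A Gamma(α, β) prior (rate parametrization) on a Poisson rate with n observations summing to S gives posterior Gamma(α+S, β+n).
So α = 35 − 16 = 19 and β = 19 − 4 = 15.

Gamma(shape=19, rate=15)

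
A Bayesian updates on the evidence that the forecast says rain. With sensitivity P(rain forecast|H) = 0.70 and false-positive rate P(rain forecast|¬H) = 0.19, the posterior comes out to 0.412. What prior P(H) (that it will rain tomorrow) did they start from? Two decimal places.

In odds form, posterior odds = prior odds × likelihood ratio, so prior odds = posterior odds ÷ LR.
Posterior odds = 0.412/(1−0.412) = 0.7007. LR = 0.70/0.19 = 3.6842.
Prior odds = 0.7007/3.6842 = 0.1902, so P(H) = 0.1902/(1+0.1902) ≈ 0.16.

P(H) = 0.16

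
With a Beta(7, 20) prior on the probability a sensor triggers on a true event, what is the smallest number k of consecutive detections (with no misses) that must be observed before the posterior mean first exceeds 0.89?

After k detections and 0 misses the posterior is Beta(7+k, 20), with mean (7+k)/(7+20+k).
Set (7+k)/(27+k) > 0.89 and solve: k > (0.89·27 − 7)/(1 − 0.89) = 154.818.
The smallest integer exceeding 154.818 is 155.

k = 155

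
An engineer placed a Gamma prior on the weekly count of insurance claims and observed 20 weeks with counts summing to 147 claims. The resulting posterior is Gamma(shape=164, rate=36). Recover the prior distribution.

Gamma(shape=17, rate=16)

Gamma–Poisson conjugacy: posterior shape = α + Σxᵢ, posterior rate = β + n.
So α = 164 − 147 = 17 and β = 36 − 20 = 16.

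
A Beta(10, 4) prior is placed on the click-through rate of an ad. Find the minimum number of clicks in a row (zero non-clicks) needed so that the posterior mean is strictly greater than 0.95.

k = 67

After k clicks and 0 non-clicks the posterior is Beta(10+k, 4), with mean (10+k)/(10+4+k).
Set (10+k)/(14+k) > 0.95 and solve: k > (0.95·14 − 10)/(1 − 0.95) = 66.000.
The smallest integer exceeding 66.000 is 67.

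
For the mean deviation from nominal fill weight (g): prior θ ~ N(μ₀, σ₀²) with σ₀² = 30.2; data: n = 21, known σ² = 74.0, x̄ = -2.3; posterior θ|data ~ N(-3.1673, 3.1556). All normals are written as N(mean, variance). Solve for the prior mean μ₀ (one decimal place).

μ₀ = -10.6

With known observation variance, the Normal–Normal posterior has precision τ_n = τ₀ + n/σ² and mean μ_n = (τ₀μ₀ + (n/σ²)x̄)/τ_n.
Here τ₀ = 1/30.2 = 0.033113 and τ_data = 21/74.0 = 0.283784, so τ_n = 0.316897.
Rearranging for μ₀: μ₀ = (μ_n·τ_n − τ_data·x̄)/τ₀ = (-3.1673·0.316897 − 0.283784·-2.3) / 0.033113 = -0.351005/0.033113 ≈ -10.6.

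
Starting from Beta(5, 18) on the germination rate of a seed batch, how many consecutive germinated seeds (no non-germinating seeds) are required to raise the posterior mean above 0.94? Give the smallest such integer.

After k germinated seeds and 0 non-germinating seeds the posterior is Beta(5+k, 18), with mean (5+k)/(5+18+k).
Set (5+k)/(23+k) > 0.94 and solve: k > (0.94·23 − 5)/(1 − 0.94) = 277.000.
The smallest integer exceeding 277.000 is 278, and checking k=278: (283)/(301) = 0.9402 > 0.94.

k = 278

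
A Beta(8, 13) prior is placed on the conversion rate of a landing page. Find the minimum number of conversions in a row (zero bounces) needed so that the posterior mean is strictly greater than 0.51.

After k conversions and 0 bounces the posterior is Beta(8+k, 13), with mean (8+k)/(8+13+k).
Set (8+k)/(21+k) > 0.51 and solve: k > (0.51·21 − 8)/(1 − 0.51) = 5.531.
The smallest integer exceeding 5.531 is 6.

k = 6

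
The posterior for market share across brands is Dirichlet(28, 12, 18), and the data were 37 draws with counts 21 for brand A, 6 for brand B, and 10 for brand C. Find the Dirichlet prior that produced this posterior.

Dirichlet(7, 6, 8)

For a Dirichlet(α) prior with multinomial counts c, the posterior is Dirichlet(α + c) componentwise.
Subtract each count from the matching posterior parameter: 28−21=7, 12−6=6, 18−10=8.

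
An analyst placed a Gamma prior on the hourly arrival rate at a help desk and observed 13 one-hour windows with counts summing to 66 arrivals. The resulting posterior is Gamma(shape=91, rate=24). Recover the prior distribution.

Gamma(shape=25, rate=11)

Gamma–Poisson conjugacy: posterior shape = α + Σxᵢ, posterior rate = β + n.
So α = 91 − 66 = 25 and β = 24 − 13 = 11.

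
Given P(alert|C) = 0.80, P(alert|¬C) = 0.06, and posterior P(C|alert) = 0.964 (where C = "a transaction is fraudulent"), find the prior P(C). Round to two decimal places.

P(C) = 0.67

Bayes' rule in odds form gives O(C|E) = O(C)·[P(E|C)/P(E|¬C)], hence O(C) = O(C|E)/LR.
Posterior odds = 0.964/(1−0.964) = 26.7778. LR = 0.80/0.06 = 13.3333.
Prior odds = 26.7778/13.3333 = 2.0083, so P(C) = 2.0083/(1+2.0083) ≈ 0.67.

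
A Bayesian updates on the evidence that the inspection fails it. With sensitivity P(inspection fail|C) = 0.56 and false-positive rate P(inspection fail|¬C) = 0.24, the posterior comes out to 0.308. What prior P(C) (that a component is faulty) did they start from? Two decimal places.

In odds form, posterior odds = prior odds × likelihood ratio, so prior odds = posterior odds ÷ LR.
Posterior odds = 0.308/(1−0.308) = 0.4451. LR = 0.56/0.24 = 2.3333.
Prior odds = 0.4451/2.3333 = 0.1908, so P(C) = 0.1908/(1+0.1908) ≈ 0.16.

P(C) = 0.16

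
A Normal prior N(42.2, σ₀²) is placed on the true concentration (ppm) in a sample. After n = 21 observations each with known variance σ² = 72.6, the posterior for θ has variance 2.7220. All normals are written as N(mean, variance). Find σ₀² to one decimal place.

σ₀² = 12.8

Posterior precision equals prior precision plus data precision: 1/σ_n² = 1/σ₀² + n/σ².
So 1/σ₀² = 1/2.7220 − 21/72.6 = 0.367377 − 0.289256 = 0.078121.
Hence σ₀² = 1/0.078121 ≈ 12.8.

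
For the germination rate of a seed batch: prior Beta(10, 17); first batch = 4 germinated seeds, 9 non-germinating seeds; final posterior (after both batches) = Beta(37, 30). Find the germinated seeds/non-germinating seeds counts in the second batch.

23 germinated seeds and 4 non-germinating seeds

Sequential conjugate updates are equivalent to a single update on the pooled data, so total successes = posterior α − prior α and total failures = posterior β − prior β.
Total across both batches: 37−10=27 germinated seeds, 30−17=13 non-germinating seeds.
Subtract the first batch: 27−4=23 germinated seeds and 13−9=4 non-germinating seeds.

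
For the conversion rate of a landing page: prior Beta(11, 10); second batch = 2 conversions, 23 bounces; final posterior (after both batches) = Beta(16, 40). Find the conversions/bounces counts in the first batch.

Sequential conjugate updates are equivalent to a single update on the pooled data, so total successes = posterior α − prior α and total failures = posterior β − prior β.
Total across both batches: 16−11=5 conversions, 40−10=30 bounces.
Subtract the second batch: 5−2=3 conversions and 30−23=7 bounces.

3 conversions and 7 bounces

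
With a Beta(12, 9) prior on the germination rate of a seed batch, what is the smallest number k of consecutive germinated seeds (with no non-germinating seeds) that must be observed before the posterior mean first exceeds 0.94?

k = 130

After k germinated seeds and 0 non-germinating seeds the posterior is Beta(12+k, 9), with mean (12+k)/(12+9+k).
Set (12+k)/(21+k) > 0.94 and solve: k > (0.94·21 − 12)/(1 − 0.94) = 129.000.
The smallest integer exceeding 129.000 is 130, and checking k=130: (142)/(151) = 0.9404 > 0.94.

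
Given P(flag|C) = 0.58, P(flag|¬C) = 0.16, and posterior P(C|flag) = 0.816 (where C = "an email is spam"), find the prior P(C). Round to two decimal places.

In odds form, posterior odds = prior odds × likelihood ratio, so prior odds = posterior odds ÷ LR.
Posterior odds = 0.816/(1−0.816) = 4.4348. LR = 0.58/0.16 = 3.6250.
Prior odds = 4.4348/3.6250 = 1.2234, so P(C) = 1.2234/(1+1.2234) ≈ 0.55.

P(C) = 0.55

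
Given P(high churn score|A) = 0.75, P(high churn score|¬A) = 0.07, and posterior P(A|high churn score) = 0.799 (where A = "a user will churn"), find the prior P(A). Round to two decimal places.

Bayes' rule in odds form gives O(A|E) = O(A)·[P(E|A)/P(E|¬A)], hence O(A) = O(A|E)/LR.
Posterior odds = 0.799/(1−0.799) = 3.9751. LR = 0.75/0.07 = 10.7143.
Prior odds = 3.9751/10.7143 = 0.3710, so P(A) = 0.3710/(1+0.3710) ≈ 0.27.

P(A) = 0.27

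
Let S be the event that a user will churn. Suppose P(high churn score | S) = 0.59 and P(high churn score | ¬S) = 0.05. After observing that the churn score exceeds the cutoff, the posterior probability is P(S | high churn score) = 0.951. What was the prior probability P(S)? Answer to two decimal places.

Bayes' rule in odds form gives O(S|E) = O(S)·[P(E|S)/P(E|¬S)], hence O(S) = O(S|E)/LR.
Posterior odds = 0.951/(1−0.951) = 19.4082. LR = 0.59/0.05 = 11.8000.
Prior odds = 19.4082/11.8000 = 1.6448, so P(S) = 1.6448/(1+1.6448) ≈ 0.62.

P(S) = 0.62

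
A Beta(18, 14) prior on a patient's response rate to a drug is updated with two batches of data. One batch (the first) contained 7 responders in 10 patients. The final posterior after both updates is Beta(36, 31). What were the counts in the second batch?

Sequential conjugate updates are equivalent to a single update on the pooled data, so total successes = posterior α − prior α and total failures = posterior β − prior β.
Total across both batches: 36−18=18 responders, 31−14=17 non-responders.
Subtract the first batch: 18−7=11 responders and 17−3=14 non-responders.

11 responders and 14 non-responders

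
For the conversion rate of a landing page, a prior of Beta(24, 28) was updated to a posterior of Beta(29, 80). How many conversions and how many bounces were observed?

5 conversions and 52 bounces

A Beta(α, β) prior with s successes and f failures in binomial data gives a Beta(α+s, β+f) posterior.
So s = 29 − 24 = 5 and f = 80 − 28 = 52.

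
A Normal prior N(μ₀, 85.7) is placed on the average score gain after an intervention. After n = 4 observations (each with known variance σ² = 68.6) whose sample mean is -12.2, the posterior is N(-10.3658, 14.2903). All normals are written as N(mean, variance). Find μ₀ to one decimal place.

μ₀ = -1.2

With known observation variance, the Normal–Normal posterior has precision τ_n = τ₀ + n/σ² and mean μ_n = (τ₀μ₀ + (n/σ²)x̄)/τ_n.
Here τ₀ = 1/85.7 = 0.011669 and τ_data = 4/68.6 = 0.058309, so τ_n = 0.069978.
Rearranging for μ₀: μ₀ = (μ_n·τ_n − τ_data·x̄)/τ₀ = (-10.3658·0.069978 − 0.058309·-12.2) / 0.011669 = -0.014008/0.011669 ≈ -1.2.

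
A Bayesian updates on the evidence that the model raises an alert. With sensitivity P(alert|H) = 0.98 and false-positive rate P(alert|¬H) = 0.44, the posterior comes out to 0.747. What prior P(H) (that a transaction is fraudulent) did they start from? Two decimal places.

P(H) = 0.57

In odds form, posterior odds = prior odds × likelihood ratio, so prior odds = posterior odds ÷ LR.
Posterior odds = 0.747/(1−0.747) = 2.9526. LR = 0.98/0.44 = 2.2273.
Prior odds = 2.9526/2.2273 = 1.3256, so P(H) = 1.3256/(1+1.3256) ≈ 0.57.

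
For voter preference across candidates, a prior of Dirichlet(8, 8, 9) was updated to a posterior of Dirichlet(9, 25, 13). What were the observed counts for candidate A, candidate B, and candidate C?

counts (1, 17, 4)

For a Dirichlet(α) prior with multinomial counts c, the posterior is Dirichlet(α + c) componentwise.
Counts are posterior − prior componentwise: 9−8=1, 25−8=17, 13−9=4.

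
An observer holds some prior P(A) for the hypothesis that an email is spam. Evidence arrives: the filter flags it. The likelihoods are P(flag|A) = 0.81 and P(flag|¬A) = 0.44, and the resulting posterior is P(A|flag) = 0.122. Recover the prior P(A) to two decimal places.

P(A) = 0.07

Bayes' rule in odds form gives O(A|E) = O(A)·[P(E|A)/P(E|¬A)], hence O(A) = O(A|E)/LR.
Posterior odds = 0.122/(1−0.122) = 0.1390. LR = 0.81/0.44 = 1.8409.
Prior odds = 0.1390/1.8409 = 0.0755, so P(A) = 0.0755/(1+0.0755) ≈ 0.07.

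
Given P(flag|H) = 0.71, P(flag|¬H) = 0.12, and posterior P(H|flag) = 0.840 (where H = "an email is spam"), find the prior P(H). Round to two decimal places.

P(H) = 0.47

Bayes' rule in odds form gives O(H|E) = O(H)·[P(E|H)/P(E|¬H)], hence O(H) = O(H|E)/LR.
Posterior odds = 0.840/(1−0.840) = 5.2500. LR = 0.71/0.12 = 5.9167.
Prior odds = 5.2500/5.9167 = 0.8873, so P(H) = 0.8873/(1+0.8873) ≈ 0.47.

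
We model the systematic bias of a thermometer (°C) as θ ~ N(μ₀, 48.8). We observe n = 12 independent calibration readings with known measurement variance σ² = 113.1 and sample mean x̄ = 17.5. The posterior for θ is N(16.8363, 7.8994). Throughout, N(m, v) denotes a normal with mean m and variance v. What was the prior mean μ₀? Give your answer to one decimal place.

With known observation variance, the Normal–Normal posterior has precision τ_n = τ₀ + n/σ² and mean μ_n = (τ₀μ₀ + (n/σ²)x̄)/τ_n.
Here τ₀ = 1/48.8 = 0.020492 and τ_data = 12/113.1 = 0.106101, so τ_n = 0.126593.
Rearranging for μ₀: μ₀ = (μ_n·τ_n − τ_data·x̄)/τ₀ = (16.8363·0.126593 − 0.106101·17.5) / 0.020492 = 0.274590/0.020492 ≈ 13.4.

μ₀ = 13.4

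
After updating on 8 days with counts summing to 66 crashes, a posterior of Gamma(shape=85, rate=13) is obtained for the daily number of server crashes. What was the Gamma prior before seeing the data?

A Gamma(α, β) prior (rate parametrization) on a Poisson rate with n observations summing to S gives posterior Gamma(α+S, β+n).
So α = 85 − 66 = 19 and β = 13 − 8 = 5.

Gamma(shape=19, rate=5)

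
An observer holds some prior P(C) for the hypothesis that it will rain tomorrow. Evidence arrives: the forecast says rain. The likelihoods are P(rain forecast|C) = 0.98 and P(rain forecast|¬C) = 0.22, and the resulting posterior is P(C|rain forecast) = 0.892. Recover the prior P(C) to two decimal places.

Bayes' rule in odds form gives O(C|E) = O(C)·[P(E|C)/P(E|¬C)], hence O(C) = O(C|E)/LR.
Posterior odds = 0.892/(1−0.892) = 8.2593. LR = 0.98/0.22 = 4.4545.
Prior odds = 8.2593/4.4545 = 1.8541, so P(C) = 1.8541/(1+1.8541) ≈ 0.65.

P(C) = 0.65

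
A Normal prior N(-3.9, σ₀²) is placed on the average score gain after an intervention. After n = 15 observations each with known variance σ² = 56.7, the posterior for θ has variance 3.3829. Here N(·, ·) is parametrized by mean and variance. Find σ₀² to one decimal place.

σ₀² = 32.2

For the Normal–Normal model with known σ², precisions add: τ_n = τ₀ + n/σ².
So 1/σ₀² = 1/3.3829 − 15/56.7 = 0.295604 − 0.264550 = 0.031054.
Hence σ₀² = 1/0.031054 ≈ 32.2.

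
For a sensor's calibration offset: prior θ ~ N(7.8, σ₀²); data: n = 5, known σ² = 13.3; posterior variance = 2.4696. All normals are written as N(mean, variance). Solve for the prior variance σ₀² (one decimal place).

σ₀² = 34.5

For the Normal–Normal model with known σ², precisions add: τ_n = τ₀ + n/σ².
So 1/σ₀² = 1/2.4696 − 5/13.3 = 0.404924 − 0.375940 = 0.028984.
Hence σ₀² = 1/0.028984 ≈ 34.5.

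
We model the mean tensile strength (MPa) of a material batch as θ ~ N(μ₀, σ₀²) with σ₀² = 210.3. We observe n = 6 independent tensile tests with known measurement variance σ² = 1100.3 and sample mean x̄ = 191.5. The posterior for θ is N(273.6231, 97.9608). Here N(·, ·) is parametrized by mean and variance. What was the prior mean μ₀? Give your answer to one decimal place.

μ₀ = 367.8

With known observation variance, the Normal–Normal posterior has precision τ_n = τ₀ + n/σ² and mean μ_n = (τ₀μ₀ + (n/σ²)x̄)/τ_n.
Here τ₀ = 1/210.3 = 0.004755 and τ_data = 6/1100.3 = 0.005453, so τ_n = 0.010208.
Rearranging for μ₀: μ₀ = (μ_n·τ_n − τ_data·x̄)/τ₀ = (273.6231·0.010208 − 0.005453·191.5) / 0.004755 = 1.748895/0.004755 ≈ 367.8.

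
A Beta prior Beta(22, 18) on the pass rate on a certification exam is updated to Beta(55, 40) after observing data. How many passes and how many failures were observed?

33 passes and 22 failures

Under Beta–binomial conjugacy the posterior parameters are (a+s, b+f).
So s = 55 − 22 = 33 and f = 40 − 18 = 22.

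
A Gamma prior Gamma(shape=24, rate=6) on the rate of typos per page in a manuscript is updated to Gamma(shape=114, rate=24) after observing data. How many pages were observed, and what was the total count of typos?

n = 18 pages with total 90 typos

A Gamma(α, β) prior (rate parametrization) on a Poisson rate with n observations summing to S gives posterior Gamma(α+S, β+n).
Matching: Σxᵢ = 114 − 24 = 90 and n = 24 − 6 = 18.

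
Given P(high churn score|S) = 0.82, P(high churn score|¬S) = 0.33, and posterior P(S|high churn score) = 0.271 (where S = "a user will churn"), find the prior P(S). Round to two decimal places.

Bayes' rule in odds form gives O(S|E) = O(S)·[P(E|S)/P(E|¬S)], hence O(S) = O(S|E)/LR.
Posterior odds = 0.271/(1−0.271) = 0.3717. LR = 0.82/0.33 = 2.4848.
Prior odds = 0.3717/2.4848 = 0.1496, so P(S) = 0.1496/(1+0.1496) ≈ 0.13.

P(S) = 0.13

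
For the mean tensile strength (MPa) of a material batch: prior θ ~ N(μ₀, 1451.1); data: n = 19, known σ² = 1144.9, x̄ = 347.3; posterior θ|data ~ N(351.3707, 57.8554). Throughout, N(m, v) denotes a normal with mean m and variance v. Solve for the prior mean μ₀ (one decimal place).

The posterior mean is a precision-weighted average: μ_n = (τ₀μ₀ + τ_data·x̄)/(τ₀+τ_data), with τ₀=1/σ₀² and τ_data=n/σ².
Here τ₀ = 1/1451.1 = 0.000689 and τ_data = 19/1144.9 = 0.016595, so τ_n = 0.017284.
Rearranging for μ₀: μ₀ = (μ_n·τ_n − τ_data·x̄)/τ₀ = (351.3707·0.017284 − 0.016595·347.3) / 0.000689 = 0.309648/0.000689 ≈ 449.4.

μ₀ = 449.4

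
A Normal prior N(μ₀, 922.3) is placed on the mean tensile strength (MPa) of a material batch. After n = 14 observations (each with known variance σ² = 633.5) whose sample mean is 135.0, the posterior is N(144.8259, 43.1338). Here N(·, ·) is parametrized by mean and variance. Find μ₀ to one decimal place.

μ₀ = 345.1

With known observation variance, the Normal–Normal posterior has precision τ_n = τ₀ + n/σ² and mean μ_n = (τ₀μ₀ + (n/σ²)x̄)/τ_n.
Here τ₀ = 1/922.3 = 0.001084 and τ_data = 14/633.5 = 0.022099, so τ_n = 0.023183.
Rearranging for μ₀: μ₀ = (μ_n·τ_n − τ_data·x̄)/τ₀ = (144.8259·0.023183 − 0.022099·135.0) / 0.001084 = 0.374134/0.001084 ≈ 345.1.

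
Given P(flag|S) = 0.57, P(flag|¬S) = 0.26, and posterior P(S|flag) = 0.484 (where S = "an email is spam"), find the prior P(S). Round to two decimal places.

P(S) = 0.30

In odds form, posterior odds = prior odds × likelihood ratio, so prior odds = posterior odds ÷ LR.
Posterior odds = 0.484/(1−0.484) = 0.9380. LR = 0.57/0.26 = 2.1923.
Prior odds = 0.9380/2.1923 = 0.4279, so P(S) = 0.4279/(1+0.4279) ≈ 0.30.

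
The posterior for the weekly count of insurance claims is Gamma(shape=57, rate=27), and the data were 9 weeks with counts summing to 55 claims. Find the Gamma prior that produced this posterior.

Gamma(shape=2, rate=18)

Gamma–Poisson conjugacy: posterior shape = α + Σxᵢ, posterior rate = β + n.
So α = 57 − 55 = 2 and β = 27 − 9 = 18.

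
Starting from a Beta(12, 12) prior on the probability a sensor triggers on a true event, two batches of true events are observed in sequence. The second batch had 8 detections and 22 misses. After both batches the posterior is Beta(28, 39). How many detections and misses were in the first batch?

Sequential conjugate updates are equivalent to a single update on the pooled data, so total successes = posterior α − prior α and total failures = posterior β − prior β.
Total across both batches: 28−12=16 detections, 39−12=27 misses.
Subtract the second batch: 16−8=8 detections and 27−22=5 misses.

8 detections and 5 misses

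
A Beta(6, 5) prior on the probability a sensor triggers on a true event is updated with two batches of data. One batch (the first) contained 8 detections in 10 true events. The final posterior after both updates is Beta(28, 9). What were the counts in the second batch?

Sequential conjugate updates are equivalent to a single update on the pooled data, so total successes = posterior α − prior α and total failures = posterior β − prior β.
Total across both batches: 28−6=22 detections, 9−5=4 misses.
Subtract the first batch: 22−8=14 detections and 4−2=2 misses.

14 detections and 2 misses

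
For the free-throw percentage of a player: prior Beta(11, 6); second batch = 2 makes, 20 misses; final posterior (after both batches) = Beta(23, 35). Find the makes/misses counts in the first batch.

Sequential conjugate updates are equivalent to a single update on the pooled data, so total successes = posterior α − prior α and total failures = posterior β − prior β.
Total across both batches: 23−11=12 makes, 35−6=29 misses.
Subtract the second batch: 12−2=10 makes and 29−20=9 misses.

10 makes and 9 misses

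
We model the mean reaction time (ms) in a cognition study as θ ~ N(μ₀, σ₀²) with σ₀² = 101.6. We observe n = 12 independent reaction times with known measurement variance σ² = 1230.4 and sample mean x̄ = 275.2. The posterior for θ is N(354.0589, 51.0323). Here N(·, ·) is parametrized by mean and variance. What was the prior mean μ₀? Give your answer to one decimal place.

The posterior mean is a precision-weighted average: μ_n = (τ₀μ₀ + τ_data·x̄)/(τ₀+τ_data), with τ₀=1/σ₀² and τ_data=n/σ².
Here τ₀ = 1/101.6 = 0.009843 and τ_data = 12/1230.4 = 0.009753, so τ_n = 0.019596.
Rearranging for μ₀: μ₀ = (μ_n·τ_n − τ_data·x̄)/τ₀ = (354.0589·0.019596 − 0.009753·275.2) / 0.009843 = 4.254113/0.009843 ≈ 432.2.

μ₀ = 432.2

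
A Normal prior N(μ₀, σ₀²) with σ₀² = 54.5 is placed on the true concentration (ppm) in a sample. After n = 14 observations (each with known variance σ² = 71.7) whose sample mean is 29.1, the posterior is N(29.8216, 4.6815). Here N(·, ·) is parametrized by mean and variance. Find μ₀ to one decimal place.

The posterior mean is a precision-weighted average: μ_n = (τ₀μ₀ + τ_data·x̄)/(τ₀+τ_data), with τ₀=1/σ₀² and τ_data=n/σ².
Here τ₀ = 1/54.5 = 0.018349 and τ_data = 14/71.7 = 0.195258, so τ_n = 0.213607.
Rearranging for μ₀: μ₀ = (μ_n·τ_n − τ_data·x̄)/τ₀ = (29.8216·0.213607 − 0.195258·29.1) / 0.018349 = 0.688095/0.018349 ≈ 37.5.

μ₀ = 37.5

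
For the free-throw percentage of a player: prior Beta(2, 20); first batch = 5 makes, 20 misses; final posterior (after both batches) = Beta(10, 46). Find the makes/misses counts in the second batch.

3 makes and 6 misses

Sequential conjugate updates are equivalent to a single update on the pooled data, so total successes = posterior α − prior α and total failures = posterior β − prior β.
Total across both batches: 10−2=8 makes, 46−20=26 misses.
Subtract the first batch: 8−5=3 makes and 26−20=6 misses.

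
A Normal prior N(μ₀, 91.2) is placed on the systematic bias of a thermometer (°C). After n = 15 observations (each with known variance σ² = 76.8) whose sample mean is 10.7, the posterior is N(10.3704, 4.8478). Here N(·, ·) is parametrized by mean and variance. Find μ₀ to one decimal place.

The posterior mean is a precision-weighted average: μ_n = (τ₀μ₀ + τ_data·x̄)/(τ₀+τ_data), with τ₀=1/σ₀² and τ_data=n/σ².
Here τ₀ = 1/91.2 = 0.010965 and τ_data = 15/76.8 = 0.195312, so τ_n = 0.206277.
Rearranging for μ₀: μ₀ = (μ_n·τ_n − τ_data·x̄)/τ₀ = (10.3704·0.206277 − 0.195312·10.7) / 0.010965 = 0.049337/0.010965 ≈ 4.5.

μ₀ = 4.5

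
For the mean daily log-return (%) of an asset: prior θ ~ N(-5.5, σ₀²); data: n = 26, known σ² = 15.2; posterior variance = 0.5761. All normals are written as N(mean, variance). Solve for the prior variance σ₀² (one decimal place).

σ₀² = 39.6

For the Normal–Normal model with known σ², precisions add: τ_n = τ₀ + n/σ².
So 1/σ₀² = 1/0.5761 − 26/15.2 = 1.735810 − 1.710526 = 0.025284.
Hence σ₀² = 1/0.025284 ≈ 39.6.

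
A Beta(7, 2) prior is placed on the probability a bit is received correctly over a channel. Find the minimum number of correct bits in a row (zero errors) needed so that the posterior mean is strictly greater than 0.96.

After k correct bits and 0 errors the posterior is Beta(7+k, 2), with mean (7+k)/(7+2+k).
Set (7+k)/(9+k) > 0.96 and solve: k > (0.96·9 − 7)/(1 − 0.96) = 41.000.
The smallest integer exceeding 41.000 is 42, and checking k=42: (49)/(51) = 0.9608 > 0.96.

k = 42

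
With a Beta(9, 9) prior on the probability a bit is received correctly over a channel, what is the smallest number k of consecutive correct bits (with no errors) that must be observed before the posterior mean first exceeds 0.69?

After k correct bits and 0 errors the posterior is Beta(9+k, 9), with mean (9+k)/(9+9+k).
Set (9+k)/(18+k) > 0.69 and solve: k > (0.69·18 − 9)/(1 − 0.69) = 11.032.
The smallest integer exceeding 11.032 is 12, and checking k=12: (21)/(30) = 0.7000 > 0.69.

k = 12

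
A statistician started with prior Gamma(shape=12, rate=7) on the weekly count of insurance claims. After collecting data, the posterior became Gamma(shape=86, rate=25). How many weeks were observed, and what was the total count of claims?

A Gamma(α, β) prior (rate parametrization) on a Poisson rate with n observations summing to S gives posterior Gamma(α+S, β+n).
Matching: Σxᵢ = 86 − 12 = 74 and n = 25 − 7 = 18.

n = 18 weeks with total 74 claims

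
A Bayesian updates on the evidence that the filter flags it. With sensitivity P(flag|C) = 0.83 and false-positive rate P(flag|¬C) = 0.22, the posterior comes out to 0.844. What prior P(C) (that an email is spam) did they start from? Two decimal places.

Bayes' rule in odds form gives O(C|E) = O(C)·[P(E|C)/P(E|¬C)], hence O(C) = O(C|E)/LR.
Posterior odds = 0.844/(1−0.844) = 5.4103. LR = 0.83/0.22 = 3.7727.
Prior odds = 5.4103/3.7727 = 1.4341, so P(C) = 1.4341/(1+1.4341) ≈ 0.59.

P(C) = 0.59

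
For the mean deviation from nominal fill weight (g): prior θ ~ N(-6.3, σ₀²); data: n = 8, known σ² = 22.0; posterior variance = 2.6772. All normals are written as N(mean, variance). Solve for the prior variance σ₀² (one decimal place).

Posterior precision equals prior precision plus data precision: 1/σ_n² = 1/σ₀² + n/σ².
So 1/σ₀² = 1/2.6772 − 8/22.0 = 0.373525 − 0.363636 = 0.009889.
Hence σ₀² = 1/0.009889 ≈ 101.1.

σ₀² = 101.1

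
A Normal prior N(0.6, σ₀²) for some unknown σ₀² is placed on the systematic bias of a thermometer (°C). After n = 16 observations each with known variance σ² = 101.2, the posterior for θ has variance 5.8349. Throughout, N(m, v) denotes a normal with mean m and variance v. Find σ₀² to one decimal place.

For the Normal–Normal model with known σ², precisions add: τ_n = τ₀ + n/σ².
So 1/σ₀² = 1/5.8349 − 16/101.2 = 0.171383 − 0.158103 = 0.013280.
Hence σ₀² = 1/0.013280 ≈ 75.3.

σ₀² = 75.3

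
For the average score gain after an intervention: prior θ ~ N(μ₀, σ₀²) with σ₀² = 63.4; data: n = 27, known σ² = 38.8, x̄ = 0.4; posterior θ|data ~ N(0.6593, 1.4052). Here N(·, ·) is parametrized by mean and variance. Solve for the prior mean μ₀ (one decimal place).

With known observation variance, the Normal–Normal posterior has precision τ_n = τ₀ + n/σ² and mean μ_n = (τ₀μ₀ + (n/σ²)x̄)/τ_n.
Here τ₀ = 1/63.4 = 0.015773 and τ_data = 27/38.8 = 0.695876, so τ_n = 0.711649.
Rearranging for μ₀: μ₀ = (μ_n·τ_n − τ_data·x̄)/τ₀ = (0.6593·0.711649 − 0.695876·0.4) / 0.015773 = 0.190840/0.015773 ≈ 12.1.

μ₀ = 12.1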